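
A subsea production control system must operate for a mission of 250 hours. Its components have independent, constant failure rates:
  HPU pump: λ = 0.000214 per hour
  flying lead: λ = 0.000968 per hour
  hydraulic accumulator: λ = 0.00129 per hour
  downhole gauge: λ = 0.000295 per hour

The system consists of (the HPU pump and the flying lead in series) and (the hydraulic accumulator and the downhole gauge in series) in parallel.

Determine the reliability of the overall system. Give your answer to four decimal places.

0.9163

R(HPU pump) = exp(−0.000214 × 250) = 0.947906
R(flying lead) = exp(−0.000968 × 250) = 0.785056
R(hydraulic accumulator) = exp(−0.00129 × 250) = 0.724336
R(downhole gauge) = exp(−0.000295 × 250) = 0.928904
Series (HPU pump and flying lead): 0.947906 × 0.785056 = 0.744159
Series (hydraulic accumulator and downhole gauge): 0.724336 × 0.928904 = 0.672839
Parallel ([0.744159] and [0.672839]): 1 − (1 − 0.744159)(1 − 0.672839) = 0.9163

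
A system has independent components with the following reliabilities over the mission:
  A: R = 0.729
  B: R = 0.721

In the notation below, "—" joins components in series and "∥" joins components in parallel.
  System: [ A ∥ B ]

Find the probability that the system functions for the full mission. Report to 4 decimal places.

0.9244

Parallel (A and B): 1 − (1 − 0.729000)(1 − 0.721000) = 0.9244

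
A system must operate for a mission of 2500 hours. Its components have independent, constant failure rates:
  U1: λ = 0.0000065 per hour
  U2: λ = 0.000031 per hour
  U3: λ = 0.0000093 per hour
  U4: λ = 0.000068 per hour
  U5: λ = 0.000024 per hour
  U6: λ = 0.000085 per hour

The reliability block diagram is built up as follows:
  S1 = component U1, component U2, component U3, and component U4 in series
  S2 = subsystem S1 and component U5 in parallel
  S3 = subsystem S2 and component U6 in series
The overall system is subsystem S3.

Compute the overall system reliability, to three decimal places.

R(U1) = exp(−0.0000065 × 2500) = 0.98388
R(U2) = exp(−0.000031 × 2500) = 0.92543
R(U3) = exp(−0.0000093 × 2500) = 0.97702
R(U4) = exp(−0.000068 × 2500) = 0.84366
R(U5) = exp(−0.000024 × 2500) = 0.94176
R(U6) = exp(−0.000085 × 2500) = 0.80856
Series (U1, U2, U3, and U4): 0.98388 × 0.92543 × 0.97702 × 0.84366 = 0.75051
Parallel ([0.75051] and U5): 1 − (1 − 0.75051)(1 − 0.94176) = 0.98547
Series ([0.98547] and U6): 0.98547 × 0.80856 = 0.797

0.797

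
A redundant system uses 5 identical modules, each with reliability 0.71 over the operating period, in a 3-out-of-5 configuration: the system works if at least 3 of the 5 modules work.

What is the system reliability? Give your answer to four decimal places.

R = Σ_{i=3}^{5} C(5,i) p^i (1−p)^{5−i} with p = 0.71
C(5,3)·0.71^3·0.29^2 = 0.301003
C(5,4)·0.71^4·0.29^1 = 0.368469
C(5,5)·0.71^5·0.29^0 = 0.180423
Sum = 0.8499

0.8499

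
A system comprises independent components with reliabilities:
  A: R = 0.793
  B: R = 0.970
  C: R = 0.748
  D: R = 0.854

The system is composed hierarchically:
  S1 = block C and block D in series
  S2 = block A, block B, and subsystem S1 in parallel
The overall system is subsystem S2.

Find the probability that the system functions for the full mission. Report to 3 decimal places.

0.998

Series (C and D): 0.74800 × 0.85400 = 0.63879
Parallel (A, B, and [0.63879]): 1 − (1 − 0.79300)(1 − 0.97000)(1 − 0.63879) = 0.998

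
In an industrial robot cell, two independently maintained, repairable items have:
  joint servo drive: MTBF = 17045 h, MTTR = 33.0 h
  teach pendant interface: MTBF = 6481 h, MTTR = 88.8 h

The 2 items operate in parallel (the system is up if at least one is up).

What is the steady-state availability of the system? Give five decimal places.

A(joint servo drive) = MTBF/(MTBF+MTTR) = 17045/(17045+33.0) = 0.998068
A(teach pendant interface) = MTBF/(MTBF+MTTR) = 6481/(6481+88.8) = 0.986484
Parallel availability: 1 − (1 − 0.998068)(1 − 0.986484) = 0.99997

0.99997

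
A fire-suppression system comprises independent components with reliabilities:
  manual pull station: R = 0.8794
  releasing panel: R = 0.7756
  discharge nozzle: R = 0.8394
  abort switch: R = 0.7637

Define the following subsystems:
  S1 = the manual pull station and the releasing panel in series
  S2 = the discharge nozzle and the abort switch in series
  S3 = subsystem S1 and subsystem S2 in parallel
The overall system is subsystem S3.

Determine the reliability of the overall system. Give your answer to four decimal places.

0.8859

Series (manual pull station and releasing panel): 0.879400 × 0.775600 = 0.682063
Series (discharge nozzle and abort switch): 0.839400 × 0.763700 = 0.641050
Parallel ([0.682063] and [0.641050]): 1 − (1 − 0.682063)(1 − 0.641050) = 0.8859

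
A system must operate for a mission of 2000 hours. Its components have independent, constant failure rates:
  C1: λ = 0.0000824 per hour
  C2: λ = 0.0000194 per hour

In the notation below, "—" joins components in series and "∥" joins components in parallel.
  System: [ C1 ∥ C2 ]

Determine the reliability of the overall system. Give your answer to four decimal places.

0.9942

R(C1) = exp(−0.0000824 × 2000) = 0.848063
R(C2) = exp(−0.0000194 × 2000) = 0.961943
Parallel (C1 and C2): 1 − (1 − 0.848063)(1 − 0.961943) = 0.9942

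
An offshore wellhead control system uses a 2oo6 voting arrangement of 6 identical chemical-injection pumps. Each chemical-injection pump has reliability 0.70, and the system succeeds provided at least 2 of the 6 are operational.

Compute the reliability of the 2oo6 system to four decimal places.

R = Σ_{i=2}^{6} C(6,i) p^i (1−p)^{6−i} with p = 0.70
C(6,2)·0.70^2·0.30^4 = 0.059535
C(6,3)·0.70^3·0.30^3 = 0.185220
C(6,4)·0.70^4·0.30^2 = 0.324135
C(6,5)·0.70^5·0.30^1 = 0.302526
C(6,6)·0.70^6·0.30^0 = 0.117649
Sum = 0.9891

0.9891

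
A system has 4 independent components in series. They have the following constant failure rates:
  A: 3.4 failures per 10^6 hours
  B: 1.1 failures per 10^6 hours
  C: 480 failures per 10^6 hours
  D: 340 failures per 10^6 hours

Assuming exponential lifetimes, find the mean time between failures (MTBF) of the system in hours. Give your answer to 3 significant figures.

Series of exponential components: λ_sys = Σ λ_i
λ_sys = 0.0000034 + 0.0000011 + 0.00048 + 0.00034 = 8.2450e-04 /h
MTBF = 1 / λ_sys = 1210 h

1210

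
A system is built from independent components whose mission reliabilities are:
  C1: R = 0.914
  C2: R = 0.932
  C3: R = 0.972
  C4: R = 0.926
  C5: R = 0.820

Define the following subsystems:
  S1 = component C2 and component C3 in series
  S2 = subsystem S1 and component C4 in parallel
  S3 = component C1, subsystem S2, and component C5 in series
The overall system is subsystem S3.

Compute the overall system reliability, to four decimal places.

0.7443

Series (C2 and C3): 0.932000 × 0.972000 = 0.905904
Parallel ([0.905904] and C4): 1 − (1 − 0.905904)(1 − 0.926000) = 0.993037
Series (C1, [0.993037], and C5): 0.914000 × 0.993037 × 0.820000 = 0.7443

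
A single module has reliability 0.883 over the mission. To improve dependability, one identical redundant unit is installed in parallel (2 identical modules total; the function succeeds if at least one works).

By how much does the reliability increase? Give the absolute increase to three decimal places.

R_before = 0.883
R_after = 1 − (1 − 0.883)^2 = 0.986
ΔR = 0.986 − 0.883 = 0.103

0.103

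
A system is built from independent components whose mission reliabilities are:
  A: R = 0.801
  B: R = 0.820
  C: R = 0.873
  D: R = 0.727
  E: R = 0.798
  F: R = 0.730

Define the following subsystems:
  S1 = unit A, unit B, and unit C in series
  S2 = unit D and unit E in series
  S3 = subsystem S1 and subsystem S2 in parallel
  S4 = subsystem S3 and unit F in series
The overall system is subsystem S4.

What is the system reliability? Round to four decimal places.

0.5993

Series (A, B, and C): 0.801000 × 0.820000 × 0.873000 = 0.573404
Series (D and E): 0.727000 × 0.798000 = 0.580146
Parallel ([0.573404] and [0.580146]): 1 − (1 − 0.573404)(1 − 0.580146) = 0.820892
Series ([0.820892] and F): 0.820892 × 0.730000 = 0.5993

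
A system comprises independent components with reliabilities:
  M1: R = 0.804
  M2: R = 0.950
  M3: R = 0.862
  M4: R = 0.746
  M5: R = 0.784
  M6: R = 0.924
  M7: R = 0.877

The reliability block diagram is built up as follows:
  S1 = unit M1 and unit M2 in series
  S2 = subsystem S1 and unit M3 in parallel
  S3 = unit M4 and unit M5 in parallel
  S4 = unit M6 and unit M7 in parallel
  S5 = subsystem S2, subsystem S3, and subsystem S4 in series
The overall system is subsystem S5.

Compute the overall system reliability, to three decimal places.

0.906

Series (M1 and M2): 0.80400 × 0.95000 = 0.76380
Parallel ([0.76380] and M3): 1 − (1 − 0.76380)(1 − 0.86200) = 0.96740
Parallel (M4 and M5): 1 − (1 − 0.74600)(1 − 0.78400) = 0.94514
Parallel (M6 and M7): 1 − (1 − 0.92400)(1 − 0.87700) = 0.99065
Series ([0.96740], [0.94514], and [0.99065]): 0.96740 × 0.94514 × 0.99065 = 0.906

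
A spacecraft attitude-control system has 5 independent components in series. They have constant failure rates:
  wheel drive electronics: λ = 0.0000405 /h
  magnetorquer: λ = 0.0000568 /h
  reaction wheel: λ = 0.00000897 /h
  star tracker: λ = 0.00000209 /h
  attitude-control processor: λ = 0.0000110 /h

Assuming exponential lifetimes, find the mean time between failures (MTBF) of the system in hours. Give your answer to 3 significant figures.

Series of exponential components: λ_sys = Σ λ_i
λ_sys = 0.0000405 + 0.0000568 + 0.00000897 + 0.00000209 + 0.0000110 = 1.1936e-04 /h
MTBF = 1 / λ_sys = 8380 h

8380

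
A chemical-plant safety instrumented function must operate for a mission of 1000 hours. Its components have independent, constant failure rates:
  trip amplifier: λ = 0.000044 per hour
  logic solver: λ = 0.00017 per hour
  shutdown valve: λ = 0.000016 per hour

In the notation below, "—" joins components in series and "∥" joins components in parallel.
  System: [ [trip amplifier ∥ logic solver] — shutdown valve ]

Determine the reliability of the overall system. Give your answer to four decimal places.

0.9775

R(trip amplifier) = exp(−0.000044 × 1000) = 0.956954
R(logic solver) = exp(−0.00017 × 1000) = 0.843665
R(shutdown valve) = exp(−0.000016 × 1000) = 0.984127
Parallel (trip amplifier and logic solver): 1 − (1 − 0.956954)(1 − 0.843665) = 0.993270
Series ([0.993270] and shutdown valve): 0.993270 × 0.984127 = 0.9775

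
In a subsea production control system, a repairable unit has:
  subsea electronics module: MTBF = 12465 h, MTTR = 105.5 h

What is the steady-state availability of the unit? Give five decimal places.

0.99161

A(subsea electronics module) = MTBF/(MTBF+MTTR) = 12465/(12465+105.5) = 0.99161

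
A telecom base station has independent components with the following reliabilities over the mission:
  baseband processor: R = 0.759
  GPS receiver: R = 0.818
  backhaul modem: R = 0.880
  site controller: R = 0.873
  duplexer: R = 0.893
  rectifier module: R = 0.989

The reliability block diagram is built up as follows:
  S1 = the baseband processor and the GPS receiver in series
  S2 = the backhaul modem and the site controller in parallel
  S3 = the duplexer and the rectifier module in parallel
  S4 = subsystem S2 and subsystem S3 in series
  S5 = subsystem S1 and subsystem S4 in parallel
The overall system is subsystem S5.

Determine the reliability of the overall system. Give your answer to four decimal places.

Series (baseband processor and GPS receiver): 0.759000 × 0.818000 = 0.620862
Parallel (backhaul modem and site controller): 1 − (1 − 0.880000)(1 − 0.873000) = 0.984760
Parallel (duplexer and rectifier module): 1 − (1 − 0.893000)(1 − 0.989000) = 0.998823
Series ([0.984760] and [0.998823]): 0.984760 × 0.998823 = 0.983601
Parallel ([0.620862] and [0.983601]): 1 − (1 − 0.620862)(1 − 0.983601) = 0.9938

0.9938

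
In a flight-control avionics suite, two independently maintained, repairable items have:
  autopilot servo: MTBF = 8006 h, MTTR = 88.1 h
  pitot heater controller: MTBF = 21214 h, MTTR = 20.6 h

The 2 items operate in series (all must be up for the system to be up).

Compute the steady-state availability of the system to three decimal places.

0.988

A(autopilot servo) = MTBF/(MTBF+MTTR) = 8006/(8006+88.1) = 0.989116
A(pitot heater controller) = MTBF/(MTBF+MTTR) = 21214/(21214+20.6) = 0.999030
Series availability: 0.989116 × 0.999030 = 0.988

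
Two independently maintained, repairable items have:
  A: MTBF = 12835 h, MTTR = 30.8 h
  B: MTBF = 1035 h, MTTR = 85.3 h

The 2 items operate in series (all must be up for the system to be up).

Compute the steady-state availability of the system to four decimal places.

A(A) = MTBF/(MTBF+MTTR) = 12835/(12835+30.8) = 0.997606
A(B) = MTBF/(MTBF+MTTR) = 1035/(1035+85.3) = 0.923860
Series availability: 0.997606 × 0.923860 = 0.9216

0.9216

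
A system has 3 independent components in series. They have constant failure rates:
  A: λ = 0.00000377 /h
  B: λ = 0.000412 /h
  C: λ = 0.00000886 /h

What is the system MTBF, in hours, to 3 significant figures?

Series of exponential components: λ_sys = Σ λ_i
λ_sys = 0.00000377 + 0.000412 + 0.00000886 = 4.2463e-04 /h
MTBF = 1 / λ_sys = 2350 h

2350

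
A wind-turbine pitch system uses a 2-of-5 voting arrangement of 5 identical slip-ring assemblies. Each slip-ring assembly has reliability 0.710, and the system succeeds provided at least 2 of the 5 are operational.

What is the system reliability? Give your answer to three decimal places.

R = Σ_{i=2}^{5} C(5,i) p^i (1−p)^{5−i} with p = 0.710
C(5,2)·0.710^2·0.290^3 = 0.12294
C(5,3)·0.710^3·0.290^2 = 0.30100
C(5,4)·0.710^4·0.290^1 = 0.36847
C(5,5)·0.710^5·0.290^0 = 0.18042
Sum = 0.973

0.973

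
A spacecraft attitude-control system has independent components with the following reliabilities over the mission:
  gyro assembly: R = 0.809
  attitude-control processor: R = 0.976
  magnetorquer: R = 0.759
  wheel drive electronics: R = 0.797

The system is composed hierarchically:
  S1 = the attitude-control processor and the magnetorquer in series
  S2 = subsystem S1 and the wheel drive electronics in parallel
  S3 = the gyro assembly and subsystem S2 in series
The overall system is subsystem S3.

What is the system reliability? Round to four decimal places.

Series (attitude-control processor and magnetorquer): 0.976000 × 0.759000 = 0.740784
Parallel ([0.740784] and wheel drive electronics): 1 − (1 − 0.740784)(1 − 0.797000) = 0.947379
Series (gyro assembly and [0.947379]): 0.809000 × 0.947379 = 0.7664

0.7664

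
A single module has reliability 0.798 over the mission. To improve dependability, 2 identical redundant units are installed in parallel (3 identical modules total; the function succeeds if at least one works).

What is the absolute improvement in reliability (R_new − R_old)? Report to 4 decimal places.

0.1938

R_before = 0.798
R_after = 1 − (1 − 0.798)^3 = 0.9918
ΔR = 0.9918 − 0.798 = 0.1938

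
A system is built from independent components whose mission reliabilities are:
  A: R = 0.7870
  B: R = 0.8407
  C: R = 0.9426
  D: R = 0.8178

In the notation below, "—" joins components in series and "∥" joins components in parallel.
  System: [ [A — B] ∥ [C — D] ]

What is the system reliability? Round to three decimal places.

0.922

Series (A and B): 0.78700 × 0.84070 = 0.66163
Series (C and D): 0.94260 × 0.81780 = 0.77086
Parallel ([0.66163] and [0.77086]): 1 − (1 − 0.66163)(1 − 0.77086) = 0.922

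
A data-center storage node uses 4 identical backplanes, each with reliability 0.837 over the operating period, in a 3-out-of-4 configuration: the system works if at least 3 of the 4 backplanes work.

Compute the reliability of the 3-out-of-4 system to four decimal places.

0.8731

R = Σ_{i=3}^{4} C(4,i) p^i (1−p)^{4−i} with p = 0.837
C(4,3)·0.837^3·0.163^1 = 0.382317
C(4,4)·0.837^4·0.163^0 = 0.490797
Sum = 0.8731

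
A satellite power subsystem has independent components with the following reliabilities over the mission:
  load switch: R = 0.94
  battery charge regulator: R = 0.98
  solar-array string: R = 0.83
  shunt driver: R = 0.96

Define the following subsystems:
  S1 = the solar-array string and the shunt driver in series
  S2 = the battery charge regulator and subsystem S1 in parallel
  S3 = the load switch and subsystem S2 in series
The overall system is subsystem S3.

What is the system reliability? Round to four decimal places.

0.9362

Series (solar-array string and shunt driver): 0.830000 × 0.960000 = 0.796800
Parallel (battery charge regulator and [0.796800]): 1 − (1 − 0.980000)(1 − 0.796800) = 0.995936
Series (load switch and [0.995936]): 0.940000 × 0.995936 = 0.9362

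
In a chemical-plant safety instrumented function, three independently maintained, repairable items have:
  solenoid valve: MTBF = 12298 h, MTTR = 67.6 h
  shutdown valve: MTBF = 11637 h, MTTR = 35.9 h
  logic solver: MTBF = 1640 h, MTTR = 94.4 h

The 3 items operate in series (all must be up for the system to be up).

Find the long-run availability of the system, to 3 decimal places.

A(solenoid valve) = MTBF/(MTBF+MTTR) = 12298/(12298+67.6) = 0.994533
A(shutdown valve) = MTBF/(MTBF+MTTR) = 11637/(11637+35.9) = 0.996925
A(logic solver) = MTBF/(MTBF+MTTR) = 1640/(1640+94.4) = 0.945572
Series availability: 0.994533 × 0.996925 × 0.945572 = 0.938

0.938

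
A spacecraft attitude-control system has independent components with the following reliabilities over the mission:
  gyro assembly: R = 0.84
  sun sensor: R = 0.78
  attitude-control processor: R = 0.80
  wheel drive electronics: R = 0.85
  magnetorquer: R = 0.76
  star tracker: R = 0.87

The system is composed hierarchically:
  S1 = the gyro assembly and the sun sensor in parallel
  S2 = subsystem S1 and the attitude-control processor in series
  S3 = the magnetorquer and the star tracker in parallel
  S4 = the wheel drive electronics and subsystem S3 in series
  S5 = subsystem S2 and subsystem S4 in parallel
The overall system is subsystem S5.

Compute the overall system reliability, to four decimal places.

Parallel (gyro assembly and sun sensor): 1 − (1 − 0.840000)(1 − 0.780000) = 0.964800
Series ([0.964800] and attitude-control processor): 0.964800 × 0.800000 = 0.771840
Parallel (magnetorquer and star tracker): 1 − (1 − 0.760000)(1 − 0.870000) = 0.968800
Series (wheel drive electronics and [0.968800]): 0.850000 × 0.968800 = 0.823480
Parallel ([0.771840] and [0.823480]): 1 − (1 − 0.771840)(1 − 0.823480) = 0.9597

0.9597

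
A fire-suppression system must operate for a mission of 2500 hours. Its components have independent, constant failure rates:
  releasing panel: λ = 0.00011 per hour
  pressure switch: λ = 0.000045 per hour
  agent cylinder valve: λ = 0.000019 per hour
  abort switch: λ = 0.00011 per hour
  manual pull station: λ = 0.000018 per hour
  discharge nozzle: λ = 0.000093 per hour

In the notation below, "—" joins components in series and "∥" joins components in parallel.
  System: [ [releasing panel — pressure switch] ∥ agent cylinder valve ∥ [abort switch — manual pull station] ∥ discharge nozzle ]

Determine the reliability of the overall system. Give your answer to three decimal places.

R(releasing panel) = exp(−0.00011 × 2500) = 0.75957
R(pressure switch) = exp(−0.000045 × 2500) = 0.89360
R(agent cylinder valve) = exp(−0.000019 × 2500) = 0.95361
R(abort switch) = exp(−0.00011 × 2500) = 0.75957
R(manual pull station) = exp(−0.000018 × 2500) = 0.95600
R(discharge nozzle) = exp(−0.000093 × 2500) = 0.79255
Series (releasing panel and pressure switch): 0.75957 × 0.89360 = 0.67875
Series (abort switch and manual pull station): 0.75957 × 0.95600 = 0.72615
Parallel ([0.67875], agent cylinder valve, [0.72615], and discharge nozzle): 1 − (1 − 0.67875)(1 − 0.95361)(1 − 0.72615)(1 − 0.79255) = 0.999

0.999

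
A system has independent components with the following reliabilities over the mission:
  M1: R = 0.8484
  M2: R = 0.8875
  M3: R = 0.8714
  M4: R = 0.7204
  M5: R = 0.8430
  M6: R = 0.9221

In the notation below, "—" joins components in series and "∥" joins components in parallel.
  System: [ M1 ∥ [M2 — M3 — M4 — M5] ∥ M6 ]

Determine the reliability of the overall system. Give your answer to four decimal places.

0.9937

Series (M2, M3, M4, and M5): 0.887500 × 0.871400 × 0.720400 × 0.843000 = 0.469664
Parallel (M1, [0.469664], and M6): 1 − (1 − 0.848400)(1 − 0.469664)(1 − 0.922100) = 0.9937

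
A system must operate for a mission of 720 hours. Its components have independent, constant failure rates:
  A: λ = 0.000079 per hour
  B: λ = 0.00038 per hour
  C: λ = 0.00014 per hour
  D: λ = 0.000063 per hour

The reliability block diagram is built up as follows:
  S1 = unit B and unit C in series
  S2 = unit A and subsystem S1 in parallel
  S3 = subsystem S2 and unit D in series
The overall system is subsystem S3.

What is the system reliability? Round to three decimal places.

R(A) = exp(−0.000079 × 720) = 0.94471
R(B) = exp(−0.00038 × 720) = 0.76064
R(C) = exp(−0.00014 × 720) = 0.90411
R(D) = exp(−0.000063 × 720) = 0.95565
Series (B and C): 0.76064 × 0.90411 = 0.68770
Parallel (A and [0.68770]): 1 − (1 − 0.94471)(1 − 0.68770) = 0.98273
Series ([0.98273] and D): 0.98273 × 0.95565 = 0.939

0.939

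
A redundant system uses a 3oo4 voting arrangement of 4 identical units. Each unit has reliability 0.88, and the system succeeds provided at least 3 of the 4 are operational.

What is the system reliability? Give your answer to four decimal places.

R = Σ_{i=3}^{4} C(4,i) p^i (1−p)^{4−i} with p = 0.88
C(4,3)·0.88^3·0.12^1 = 0.327107
C(4,4)·0.88^4·0.12^0 = 0.599695
Sum = 0.9268

0.9268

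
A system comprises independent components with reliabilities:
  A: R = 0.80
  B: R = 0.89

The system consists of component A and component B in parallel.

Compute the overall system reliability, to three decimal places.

0.978

Parallel (A and B): 1 − (1 − 0.80000)(1 − 0.89000) = 0.978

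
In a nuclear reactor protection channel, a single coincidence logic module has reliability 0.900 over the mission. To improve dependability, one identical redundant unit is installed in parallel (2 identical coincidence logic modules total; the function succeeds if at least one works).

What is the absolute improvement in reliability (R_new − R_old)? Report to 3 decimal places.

R_before = 0.900
R_after = 1 − (1 − 0.900)^2 = 0.990
ΔR = 0.990 − 0.900 = 0.090

0.090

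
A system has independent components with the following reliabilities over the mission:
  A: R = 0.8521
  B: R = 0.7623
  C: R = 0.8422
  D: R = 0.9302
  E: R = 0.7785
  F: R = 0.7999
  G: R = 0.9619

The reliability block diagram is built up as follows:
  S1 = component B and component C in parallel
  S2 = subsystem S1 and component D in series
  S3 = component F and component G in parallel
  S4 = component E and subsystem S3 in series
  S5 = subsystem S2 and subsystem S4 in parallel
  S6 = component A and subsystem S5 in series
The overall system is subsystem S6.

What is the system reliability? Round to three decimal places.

0.832

Parallel (B and C): 1 − (1 − 0.76230)(1 − 0.84220) = 0.96249
Series ([0.96249] and D): 0.96249 × 0.93020 = 0.89531
Parallel (F and G): 1 − (1 − 0.79990)(1 − 0.96190) = 0.99238
Series (E and [0.99238]): 0.77850 × 0.99238 = 0.77257
Parallel ([0.89531] and [0.77257]): 1 − (1 − 0.89531)(1 − 0.77257) = 0.97619
Series (A and [0.97619]): 0.85210 × 0.97619 = 0.832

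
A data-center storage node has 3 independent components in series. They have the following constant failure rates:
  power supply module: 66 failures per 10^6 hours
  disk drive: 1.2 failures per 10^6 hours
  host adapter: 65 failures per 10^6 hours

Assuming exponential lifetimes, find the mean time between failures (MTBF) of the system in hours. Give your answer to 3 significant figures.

7560

Series of exponential components: λ_sys = Σ λ_i
λ_sys = 0.000066 + 0.0000012 + 0.000065 = 1.3220e-04 /h
MTBF = 1 / λ_sys = 7560 h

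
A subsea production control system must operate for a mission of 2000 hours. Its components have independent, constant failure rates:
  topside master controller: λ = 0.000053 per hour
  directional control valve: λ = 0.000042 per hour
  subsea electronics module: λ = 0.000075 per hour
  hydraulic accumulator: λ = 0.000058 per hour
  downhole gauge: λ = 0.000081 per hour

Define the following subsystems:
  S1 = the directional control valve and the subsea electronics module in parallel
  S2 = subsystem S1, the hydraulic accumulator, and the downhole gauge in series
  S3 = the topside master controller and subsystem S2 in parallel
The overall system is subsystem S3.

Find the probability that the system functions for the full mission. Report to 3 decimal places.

0.975

R(topside master controller) = exp(−0.000053 × 2000) = 0.89942
R(directional control valve) = exp(−0.000042 × 2000) = 0.91943
R(subsea electronics module) = exp(−0.000075 × 2000) = 0.86071
R(hydraulic accumulator) = exp(−0.000058 × 2000) = 0.89048
R(downhole gauge) = exp(−0.000081 × 2000) = 0.85044
Parallel (directional control valve and subsea electronics module): 1 − (1 − 0.91943)(1 − 0.86071) = 0.98878
Series ([0.98878], hydraulic accumulator, and downhole gauge): 0.98878 × 0.89048 × 0.85044 = 0.74880
Parallel (topside master controller and [0.74880]): 1 − (1 − 0.89942)(1 − 0.74880) = 0.975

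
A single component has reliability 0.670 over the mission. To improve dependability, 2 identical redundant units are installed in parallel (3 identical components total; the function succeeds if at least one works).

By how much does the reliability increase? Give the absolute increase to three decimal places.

0.294

R_before = 0.670
R_after = 1 − (1 − 0.670)^3 = 0.964
ΔR = 0.964 − 0.670 = 0.294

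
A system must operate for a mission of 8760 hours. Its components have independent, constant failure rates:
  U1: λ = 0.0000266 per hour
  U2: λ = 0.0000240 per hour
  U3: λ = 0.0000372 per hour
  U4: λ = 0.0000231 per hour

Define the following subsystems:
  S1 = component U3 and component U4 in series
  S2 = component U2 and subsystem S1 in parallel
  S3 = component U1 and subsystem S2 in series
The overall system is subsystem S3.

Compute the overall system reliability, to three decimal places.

0.731

R(U1) = exp(−0.0000266 × 8760) = 0.79214
R(U2) = exp(−0.0000240 × 8760) = 0.81039
R(U3) = exp(−0.0000372 × 8760) = 0.72190
R(U4) = exp(−0.0000231 × 8760) = 0.81680
Series (U3 and U4): 0.72190 × 0.81680 = 0.58965
Parallel (U2 and [0.58965]): 1 − (1 − 0.81039)(1 − 0.58965) = 0.92219
Series (U1 and [0.92219]): 0.79214 × 0.92219 = 0.731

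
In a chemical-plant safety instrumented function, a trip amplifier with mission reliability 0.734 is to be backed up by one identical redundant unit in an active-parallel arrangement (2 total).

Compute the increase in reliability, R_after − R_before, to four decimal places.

0.1952

R_before = 0.734
R_after = 1 − (1 − 0.734)^2 = 0.9292
ΔR = 0.9292 − 0.734 = 0.1952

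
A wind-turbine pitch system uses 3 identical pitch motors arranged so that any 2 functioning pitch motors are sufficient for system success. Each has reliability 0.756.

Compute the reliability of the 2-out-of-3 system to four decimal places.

R = Σ_{i=2}^{3} C(3,i) p^i (1−p)^{3−i} with p = 0.756
C(3,2)·0.756^2·0.244^1 = 0.418364
C(3,3)·0.756^3·0.244^0 = 0.432081
Sum = 0.8504

0.8504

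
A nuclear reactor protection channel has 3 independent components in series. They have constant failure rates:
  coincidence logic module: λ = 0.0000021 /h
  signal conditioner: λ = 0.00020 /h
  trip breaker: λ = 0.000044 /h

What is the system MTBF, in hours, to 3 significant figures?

4060

Series of exponential components: λ_sys = Σ λ_i
λ_sys = 0.0000021 + 0.00020 + 0.000044 = 2.4610e-04 /h
MTBF = 1 / λ_sys = 4060 h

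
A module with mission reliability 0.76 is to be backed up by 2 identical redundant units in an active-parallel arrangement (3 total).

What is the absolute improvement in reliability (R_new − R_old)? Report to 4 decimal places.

0.2262

R_before = 0.76
R_after = 1 − (1 − 0.76)^3 = 0.9862
ΔR = 0.9862 − 0.76 = 0.2262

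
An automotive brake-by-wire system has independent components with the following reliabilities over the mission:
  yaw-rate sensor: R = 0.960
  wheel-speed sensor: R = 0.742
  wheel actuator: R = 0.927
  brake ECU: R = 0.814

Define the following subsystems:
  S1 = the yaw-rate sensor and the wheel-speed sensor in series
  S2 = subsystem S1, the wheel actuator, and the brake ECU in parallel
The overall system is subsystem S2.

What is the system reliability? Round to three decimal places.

0.996

Series (yaw-rate sensor and wheel-speed sensor): 0.96000 × 0.74200 = 0.71232
Parallel ([0.71232], wheel actuator, and brake ECU): 1 − (1 − 0.71232)(1 − 0.92700)(1 − 0.81400) = 0.996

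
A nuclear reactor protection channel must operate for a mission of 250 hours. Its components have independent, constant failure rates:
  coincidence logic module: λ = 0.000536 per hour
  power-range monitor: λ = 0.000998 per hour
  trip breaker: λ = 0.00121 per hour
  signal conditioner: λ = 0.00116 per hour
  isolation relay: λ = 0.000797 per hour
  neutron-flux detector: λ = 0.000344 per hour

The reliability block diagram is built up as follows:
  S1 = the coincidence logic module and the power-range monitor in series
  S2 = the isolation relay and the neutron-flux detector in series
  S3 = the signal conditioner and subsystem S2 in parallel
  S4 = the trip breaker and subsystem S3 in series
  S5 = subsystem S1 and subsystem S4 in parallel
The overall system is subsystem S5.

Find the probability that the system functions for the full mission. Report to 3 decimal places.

R(coincidence logic module) = exp(−0.000536 × 250) = 0.87459
R(power-range monitor) = exp(−0.000998 × 250) = 0.77919
R(trip breaker) = exp(−0.00121 × 250) = 0.73897
R(signal conditioner) = exp(−0.00116 × 250) = 0.74826
R(isolation relay) = exp(−0.000797 × 250) = 0.81935
R(neutron-flux detector) = exp(−0.000344 × 250) = 0.91759
Series (coincidence logic module and power-range monitor): 0.87459 × 0.77919 = 0.68147
Series (isolation relay and neutron-flux detector): 0.81935 × 0.91759 = 0.75183
Parallel (signal conditioner and [0.75183]): 1 − (1 − 0.74826)(1 − 0.75183) = 0.93753
Series (trip breaker and [0.93753]): 0.73897 × 0.93753 = 0.69281
Parallel ([0.68147] and [0.69281]): 1 − (1 − 0.68147)(1 − 0.69281) = 0.902

0.902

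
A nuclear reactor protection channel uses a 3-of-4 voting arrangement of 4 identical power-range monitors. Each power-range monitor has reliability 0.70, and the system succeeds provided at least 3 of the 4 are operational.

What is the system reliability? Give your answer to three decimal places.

R = Σ_{i=3}^{4} C(4,i) p^i (1−p)^{4−i} with p = 0.70
C(4,3)·0.70^3·0.30^1 = 0.41160
C(4,4)·0.70^4·0.30^0 = 0.24010
Sum = 0.652

0.652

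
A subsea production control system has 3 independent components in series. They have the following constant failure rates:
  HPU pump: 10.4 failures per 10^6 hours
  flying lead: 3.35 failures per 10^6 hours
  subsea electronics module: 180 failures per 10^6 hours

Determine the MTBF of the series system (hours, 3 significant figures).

Series of exponential components: λ_sys = Σ λ_i
λ_sys = 0.0000104 + 0.00000335 + 0.000180 = 1.9375e-04 /h
MTBF = 1 / λ_sys = 5160 h

5160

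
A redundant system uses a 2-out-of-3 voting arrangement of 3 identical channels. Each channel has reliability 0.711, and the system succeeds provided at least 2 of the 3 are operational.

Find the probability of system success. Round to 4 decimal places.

0.7977

R = Σ_{i=2}^{3} C(3,i) p^i (1−p)^{3−i} with p = 0.711
C(3,2)·0.711^2·0.289^1 = 0.438287
C(3,3)·0.711^3·0.289^0 = 0.359425
Sum = 0.7977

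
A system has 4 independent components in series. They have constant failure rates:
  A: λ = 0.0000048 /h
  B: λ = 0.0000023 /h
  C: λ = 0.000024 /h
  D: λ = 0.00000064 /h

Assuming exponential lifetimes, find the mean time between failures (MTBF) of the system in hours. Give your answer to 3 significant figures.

31500

Series of exponential components: λ_sys = Σ λ_i
λ_sys = 0.0000048 + 0.0000023 + 0.000024 + 0.00000064 = 3.1740e-05 /h
MTBF = 1 / λ_sys = 31500 h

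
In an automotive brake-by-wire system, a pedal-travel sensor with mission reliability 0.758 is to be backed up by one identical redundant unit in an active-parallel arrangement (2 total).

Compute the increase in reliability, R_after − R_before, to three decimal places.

R_before = 0.758
R_after = 1 − (1 − 0.758)^2 = 0.941
ΔR = 0.941 − 0.758 = 0.183

0.183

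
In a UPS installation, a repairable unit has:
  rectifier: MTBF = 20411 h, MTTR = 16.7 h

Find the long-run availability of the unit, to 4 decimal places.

0.9992

A(rectifier) = MTBF/(MTBF+MTTR) = 20411/(20411+16.7) = 0.9992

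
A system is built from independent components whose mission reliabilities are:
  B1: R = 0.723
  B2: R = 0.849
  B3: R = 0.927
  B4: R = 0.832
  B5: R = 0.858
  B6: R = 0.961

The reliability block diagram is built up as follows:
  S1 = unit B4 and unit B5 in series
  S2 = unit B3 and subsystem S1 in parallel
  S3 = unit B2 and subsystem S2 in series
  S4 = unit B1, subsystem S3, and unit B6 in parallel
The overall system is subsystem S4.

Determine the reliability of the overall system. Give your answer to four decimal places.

0.9982

Series (B4 and B5): 0.832000 × 0.858000 = 0.713856
Parallel (B3 and [0.713856]): 1 − (1 − 0.927000)(1 − 0.713856) = 0.979111
Series (B2 and [0.979111]): 0.849000 × 0.979111 = 0.831265
Parallel (B1, [0.831265], and B6): 1 − (1 − 0.723000)(1 − 0.831265)(1 − 0.961000) = 0.9982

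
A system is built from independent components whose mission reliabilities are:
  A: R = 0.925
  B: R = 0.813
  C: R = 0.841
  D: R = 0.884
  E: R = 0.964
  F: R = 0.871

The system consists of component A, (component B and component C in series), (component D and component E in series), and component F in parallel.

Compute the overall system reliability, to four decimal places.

0.9995

Series (B and C): 0.813000 × 0.841000 = 0.683733
Series (D and E): 0.884000 × 0.964000 = 0.852176
Parallel (A, [0.683733], [0.852176], and F): 1 − (1 − 0.925000)(1 − 0.683733)(1 − 0.852176)(1 − 0.871000) = 0.9995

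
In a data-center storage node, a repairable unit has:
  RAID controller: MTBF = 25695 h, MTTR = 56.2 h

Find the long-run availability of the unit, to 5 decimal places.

A(RAID controller) = MTBF/(MTBF+MTTR) = 25695/(25695+56.2) = 0.99782

0.99782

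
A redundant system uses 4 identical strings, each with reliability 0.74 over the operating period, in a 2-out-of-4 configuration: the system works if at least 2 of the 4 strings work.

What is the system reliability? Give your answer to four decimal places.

0.9434

R = Σ_{i=2}^{4} C(4,i) p^i (1−p)^{4−i} with p = 0.74
C(4,2)·0.74^2·0.26^2 = 0.222107
C(4,3)·0.74^3·0.26^1 = 0.421433
C(4,4)·0.74^4·0.26^0 = 0.299866
Sum = 0.9434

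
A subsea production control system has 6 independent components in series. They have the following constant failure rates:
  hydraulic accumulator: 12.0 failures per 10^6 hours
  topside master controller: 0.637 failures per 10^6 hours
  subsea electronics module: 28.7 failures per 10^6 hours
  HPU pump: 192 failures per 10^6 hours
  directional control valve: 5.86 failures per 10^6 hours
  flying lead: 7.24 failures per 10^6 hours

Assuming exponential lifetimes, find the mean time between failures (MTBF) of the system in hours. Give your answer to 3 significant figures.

4060

Series of exponential components: λ_sys = Σ λ_i
λ_sys = 0.0000120 + 0.000000637 + 0.0000287 + 0.000192 + 0.00000586 + 0.00000724 = 2.4644e-04 /h
MTBF = 1 / λ_sys = 4060 h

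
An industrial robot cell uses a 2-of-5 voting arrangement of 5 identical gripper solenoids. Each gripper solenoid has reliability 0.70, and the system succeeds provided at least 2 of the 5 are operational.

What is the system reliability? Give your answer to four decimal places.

R = Σ_{i=2}^{5} C(5,i) p^i (1−p)^{5−i} with p = 0.70
C(5,2)·0.70^2·0.30^3 = 0.132300
C(5,3)·0.70^3·0.30^2 = 0.308700
C(5,4)·0.70^4·0.30^1 = 0.360150
C(5,5)·0.70^5·0.30^0 = 0.168070
Sum = 0.9692

0.9692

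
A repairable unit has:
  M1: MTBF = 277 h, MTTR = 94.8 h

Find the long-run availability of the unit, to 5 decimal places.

A(M1) = MTBF/(MTBF+MTTR) = 277/(277+94.8) = 0.74502

0.74502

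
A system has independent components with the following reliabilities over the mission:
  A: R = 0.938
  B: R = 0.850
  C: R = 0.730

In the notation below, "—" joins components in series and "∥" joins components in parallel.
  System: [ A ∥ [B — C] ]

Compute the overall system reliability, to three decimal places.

Series (B and C): 0.85000 × 0.73000 = 0.62050
Parallel (A and [0.62050]): 1 − (1 − 0.93800)(1 − 0.62050) = 0.976

0.976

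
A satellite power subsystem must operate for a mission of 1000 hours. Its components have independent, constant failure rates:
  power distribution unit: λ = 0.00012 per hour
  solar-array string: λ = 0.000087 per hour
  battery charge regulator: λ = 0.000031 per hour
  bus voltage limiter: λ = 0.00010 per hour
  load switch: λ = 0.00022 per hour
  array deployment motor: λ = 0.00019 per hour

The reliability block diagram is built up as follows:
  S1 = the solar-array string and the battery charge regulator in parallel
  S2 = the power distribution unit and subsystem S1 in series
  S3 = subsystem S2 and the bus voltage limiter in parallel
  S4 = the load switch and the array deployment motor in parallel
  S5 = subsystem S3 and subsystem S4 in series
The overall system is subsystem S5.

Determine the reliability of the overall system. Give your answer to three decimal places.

R(power distribution unit) = exp(−0.00012 × 1000) = 0.88692
R(solar-array string) = exp(−0.000087 × 1000) = 0.91668
R(battery charge regulator) = exp(−0.000031 × 1000) = 0.96948
R(bus voltage limiter) = exp(−0.00010 × 1000) = 0.90484
R(load switch) = exp(−0.00022 × 1000) = 0.80252
R(array deployment motor) = exp(−0.00019 × 1000) = 0.82696
Parallel (solar-array string and battery charge regulator): 1 − (1 − 0.91668)(1 − 0.96948) = 0.99746
Series (power distribution unit and [0.99746]): 0.88692 × 0.99746 = 0.88467
Parallel ([0.88467] and bus voltage limiter): 1 − (1 − 0.88467)(1 − 0.90484) = 0.98903
Parallel (load switch and array deployment motor): 1 − (1 − 0.80252)(1 − 0.82696) = 0.96583
Series ([0.98903] and [0.96583]): 0.98903 × 0.96583 = 0.955

0.955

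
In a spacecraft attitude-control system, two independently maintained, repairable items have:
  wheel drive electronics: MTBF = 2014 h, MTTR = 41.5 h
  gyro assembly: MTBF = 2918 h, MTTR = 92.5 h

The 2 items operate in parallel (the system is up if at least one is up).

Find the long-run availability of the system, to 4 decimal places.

A(wheel drive electronics) = MTBF/(MTBF+MTTR) = 2014/(2014+41.5) = 0.979810
A(gyro assembly) = MTBF/(MTBF+MTTR) = 2918/(2918+92.5) = 0.969274
Parallel availability: 1 − (1 − 0.979810)(1 − 0.969274) = 0.9994

0.9994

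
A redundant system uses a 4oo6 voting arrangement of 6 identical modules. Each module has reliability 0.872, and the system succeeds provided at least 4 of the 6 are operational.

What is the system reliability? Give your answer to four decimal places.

R = Σ_{i=4}^{6} C(6,i) p^i (1−p)^{6−i} with p = 0.872
C(6,4)·0.872^4·0.128^2 = 0.142094
C(6,5)·0.872^5·0.128^1 = 0.387207
C(6,6)·0.872^6·0.128^0 = 0.439642
Sum = 0.9689

0.9689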